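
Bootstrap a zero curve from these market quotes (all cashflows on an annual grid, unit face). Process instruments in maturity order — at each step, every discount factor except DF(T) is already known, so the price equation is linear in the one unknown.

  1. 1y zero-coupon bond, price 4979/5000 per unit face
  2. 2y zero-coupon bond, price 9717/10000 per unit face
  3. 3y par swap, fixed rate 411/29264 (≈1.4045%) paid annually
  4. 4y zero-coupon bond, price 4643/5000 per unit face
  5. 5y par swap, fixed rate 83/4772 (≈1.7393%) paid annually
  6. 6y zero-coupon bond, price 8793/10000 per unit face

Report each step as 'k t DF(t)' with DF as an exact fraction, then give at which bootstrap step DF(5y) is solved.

1 1 4979/5000
2 2 9717/10000
3 3 9589/10000
4 4 4643/5000
5 5 917/1000
6 6 8793/10000
DF(5y) is solved at step 5

step 1 [1y] zero: DF = P = 4979/5000 ≈ 0.995800
step 2 [2y] zero: DF = P = 9717/10000 ≈ 0.971700
step 3 [3y] swap r/1=411/29264: DF=(1 − 411/29264·(0.995800+0.971700))/(1+411/29264) = 9589/10000 ≈ 0.958900
step 4 [4y] zero: DF = P = 4643/5000 ≈ 0.928600
step 5 [5y] swap r/1=83/4772: DF=(1 − 83/4772·(0.995800+0.971700+0.958900+0.928600))/(1+83/4772) = 917/1000 ≈ 0.917000
step 6 [6y] zero: DF = P = 8793/10000 ≈ 0.879300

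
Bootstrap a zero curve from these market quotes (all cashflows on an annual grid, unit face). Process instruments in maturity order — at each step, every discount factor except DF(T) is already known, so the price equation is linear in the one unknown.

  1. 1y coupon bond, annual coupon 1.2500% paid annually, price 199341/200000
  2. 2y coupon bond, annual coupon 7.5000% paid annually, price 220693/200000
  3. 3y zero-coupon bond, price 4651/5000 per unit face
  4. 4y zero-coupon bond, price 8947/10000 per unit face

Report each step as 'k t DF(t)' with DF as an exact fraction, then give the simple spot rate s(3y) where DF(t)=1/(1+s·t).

step 1 [1y] bond c/1=1/80: DF=(199341/200000 − 1/80·(0))/(1+1/80) = 2461/2500 ≈ 0.984400
step 2 [2y] bond c/1=3/40: DF=(220693/200000 − 3/40·(0.984400))/(1+3/40) = 4789/5000 ≈ 0.957800
step 3 [3y] zero: DF = P = 4651/5000 ≈ 0.930200
step 4 [4y] zero: DF = P = 8947/10000 ≈ 0.894700

1 1 2461/2500
2 2 4789/5000
3 3 4651/5000
4 4 8947/10000
s(3y) = (1/(4651/5000) − 1)/(3) = 349/13953 ≈ 2.5013%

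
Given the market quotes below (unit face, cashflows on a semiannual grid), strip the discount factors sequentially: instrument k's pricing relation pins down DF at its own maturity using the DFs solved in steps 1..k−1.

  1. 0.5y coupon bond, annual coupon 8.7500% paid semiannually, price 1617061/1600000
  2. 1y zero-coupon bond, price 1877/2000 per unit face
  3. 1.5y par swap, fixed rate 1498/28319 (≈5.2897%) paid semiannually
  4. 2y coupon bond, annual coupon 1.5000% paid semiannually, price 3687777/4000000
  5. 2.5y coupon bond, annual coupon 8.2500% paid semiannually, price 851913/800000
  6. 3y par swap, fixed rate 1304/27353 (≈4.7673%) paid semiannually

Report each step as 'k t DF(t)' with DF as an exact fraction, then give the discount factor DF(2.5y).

1 1/2 9683/10000
2 1 1877/2000
3 3/2 9251/10000
4 2 447/500
5 5/2 8751/10000
6 3 1087/1250
DF(2.5y) = 8751/10000 ≈ 0.875100

step 1 [0.5y] bond c/2=7/160: DF=(1617061/1600000 − 7/160·(0))/(1+7/160) = 9683/10000 ≈ 0.968300
step 2 [1y] zero: DF = P = 1877/2000 ≈ 0.938500
step 3 [1.5y] swap r/2=749/28319: DF=(1 − 749/28319·(0.968300+0.938500))/(1+749/28319) = 9251/10000 ≈ 0.925100
step 4 [2y] bond c/2=3/400: DF=(3687777/4000000 − 3/400·(0.968300+0.938500+0.925100))/(1+3/400) = 447/500 ≈ 0.894000
step 5 [2.5y] bond c/2=33/800: DF=(851913/800000 − 33/800·(0.968300+0.938500+0.925100+0.894000))/(1+33/800) = 8751/10000 ≈ 0.875100
step 6 [3y] swap r/2=652/27353: DF=(1 − 652/27353·(0.968300+0.938500+0.925100+0.894000+0.875100))/(1+652/27353) = 1087/1250 ≈ 0.869600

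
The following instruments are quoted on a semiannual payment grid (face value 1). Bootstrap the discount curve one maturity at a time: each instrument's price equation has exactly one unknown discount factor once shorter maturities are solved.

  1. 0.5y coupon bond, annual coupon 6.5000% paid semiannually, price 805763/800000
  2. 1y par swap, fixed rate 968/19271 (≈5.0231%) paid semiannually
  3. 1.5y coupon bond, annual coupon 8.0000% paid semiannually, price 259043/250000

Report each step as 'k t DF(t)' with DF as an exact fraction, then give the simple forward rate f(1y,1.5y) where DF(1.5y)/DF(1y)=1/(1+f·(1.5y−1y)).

1 1/2 1951/2000
2 1 2379/2500
3 3/2 4611/5000
f(1y,1.5y) = ((2379/2500)/(4611/5000) − 1)/(1/2) = 98/1537 ≈ 6.3761%

step 1 [0.5y] bond c/2=13/400: DF=(805763/800000 − 13/400·(0))/(1+13/400) = 1951/2000 ≈ 0.975500
step 2 [1y] swap r/2=484/19271: DF=(1 − 484/19271·(0.975500))/(1+484/19271) = 2379/2500 ≈ 0.951600
step 3 [1.5y] bond c/2=1/25: DF=(259043/250000 − 1/25·(0.975500+0.951600))/(1+1/25) = 4611/5000 ≈ 0.922200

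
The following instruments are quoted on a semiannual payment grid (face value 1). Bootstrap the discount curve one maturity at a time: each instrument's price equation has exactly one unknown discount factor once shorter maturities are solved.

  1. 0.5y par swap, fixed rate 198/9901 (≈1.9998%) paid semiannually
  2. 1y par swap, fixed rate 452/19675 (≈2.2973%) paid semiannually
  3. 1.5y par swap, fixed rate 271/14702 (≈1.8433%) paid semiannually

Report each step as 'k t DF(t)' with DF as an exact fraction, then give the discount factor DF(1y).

1 1/2 9901/10000
2 1 4887/5000
3 3/2 9729/10000
DF(1y) = 4887/5000 ≈ 0.977400

step 1 [0.5y] swap r/2=99/9901: DF=(1 − 99/9901·(0))/(1+99/9901) = 9901/10000 ≈ 0.990100
step 2 [1y] swap r/2=226/19675: DF=(1 − 226/19675·(0.990100))/(1+226/19675) = 4887/5000 ≈ 0.977400
step 3 [1.5y] swap r/2=271/29404: DF=(1 − 271/29404·(0.990100+0.977400))/(1+271/29404) = 9729/10000 ≈ 0.972900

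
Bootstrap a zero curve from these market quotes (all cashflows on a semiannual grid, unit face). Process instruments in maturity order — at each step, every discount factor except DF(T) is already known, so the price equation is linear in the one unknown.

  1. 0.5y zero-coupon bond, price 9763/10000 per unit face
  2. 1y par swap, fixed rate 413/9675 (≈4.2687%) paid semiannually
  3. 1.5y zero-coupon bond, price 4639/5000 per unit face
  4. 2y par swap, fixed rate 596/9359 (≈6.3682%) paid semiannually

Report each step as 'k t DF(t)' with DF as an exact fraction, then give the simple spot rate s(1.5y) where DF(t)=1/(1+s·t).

1 1/2 9763/10000
2 1 9587/10000
3 3/2 4639/5000
4 2 1101/1250
s(1.5y) = (1/(4639/5000) − 1)/(3/2) = 722/13917 ≈ 5.1879%

step 1 [0.5y] zero: DF = P = 9763/10000 ≈ 0.976300
step 2 [1y] swap r/2=413/19350: DF=(1 − 413/19350·(0.976300))/(1+413/19350) = 9587/10000 ≈ 0.958700
step 3 [1.5y] zero: DF = P = 4639/5000 ≈ 0.927800
step 4 [2y] swap r/2=298/9359: DF=(1 − 298/9359·(0.976300+0.958700+0.927800))/(1+298/9359) = 1101/1250 ≈ 0.880800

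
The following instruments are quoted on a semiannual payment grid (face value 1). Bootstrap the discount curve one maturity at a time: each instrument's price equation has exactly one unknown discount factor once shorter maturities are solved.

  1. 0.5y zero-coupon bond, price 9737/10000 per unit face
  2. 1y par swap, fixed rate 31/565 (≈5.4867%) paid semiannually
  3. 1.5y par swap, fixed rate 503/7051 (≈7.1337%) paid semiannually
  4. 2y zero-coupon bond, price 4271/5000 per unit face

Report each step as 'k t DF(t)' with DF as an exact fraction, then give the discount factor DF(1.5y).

1 1/2 9737/10000
2 1 9473/10000
3 3/2 4497/5000
4 2 4271/5000
DF(1.5y) = 4497/5000 ≈ 0.899400

step 1 [0.5y] zero: DF = P = 9737/10000 ≈ 0.973700
step 2 [1y] swap r/2=31/1130: DF=(1 − 31/1130·(0.973700))/(1+31/1130) = 9473/10000 ≈ 0.947300
step 3 [1.5y] swap r/2=503/14102: DF=(1 − 503/14102·(0.973700+0.947300))/(1+503/14102) = 4497/5000 ≈ 0.899400
step 4 [2y] zero: DF = P = 4271/5000 ≈ 0.854200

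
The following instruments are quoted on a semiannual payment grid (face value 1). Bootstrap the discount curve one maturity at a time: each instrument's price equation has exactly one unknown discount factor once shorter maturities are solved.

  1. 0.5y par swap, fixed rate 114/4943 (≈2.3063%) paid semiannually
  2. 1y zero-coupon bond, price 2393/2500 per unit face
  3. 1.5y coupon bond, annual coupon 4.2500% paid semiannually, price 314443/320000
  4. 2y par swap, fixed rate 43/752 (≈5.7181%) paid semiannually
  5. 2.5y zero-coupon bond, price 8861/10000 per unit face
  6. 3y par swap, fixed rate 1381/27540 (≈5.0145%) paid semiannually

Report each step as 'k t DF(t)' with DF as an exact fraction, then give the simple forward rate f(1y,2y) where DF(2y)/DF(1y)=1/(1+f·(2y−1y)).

1 1/2 4943/5000
2 1 2393/2500
3 3/2 9217/10000
4 2 357/400
5 5/2 8861/10000
6 3 8619/10000
f(1y,2y) = ((2393/2500)/(357/400) − 1)/(1) = 647/8925 ≈ 7.2493%

step 1 [0.5y] swap r/2=57/4943: DF=(1 − 57/4943·(0))/(1+57/4943) = 4943/5000 ≈ 0.988600
step 2 [1y] zero: DF = P = 2393/2500 ≈ 0.957200
step 3 [1.5y] bond c/2=17/800: DF=(314443/320000 − 17/800·(0.988600+0.957200))/(1+17/800) = 9217/10000 ≈ 0.921700
step 4 [2y] swap r/2=43/1504: DF=(1 − 43/1504·(0.988600+0.957200+0.921700))/(1+43/1504) = 357/400 ≈ 0.892500
step 5 [2.5y] zero: DF = P = 8861/10000 ≈ 0.886100
step 6 [3y] swap r/2=1381/55080: DF=(1 − 1381/55080·(0.988600+0.957200+0.921700+0.892500+0.886100))/(1+1381/55080) = 8619/10000 ≈ 0.861900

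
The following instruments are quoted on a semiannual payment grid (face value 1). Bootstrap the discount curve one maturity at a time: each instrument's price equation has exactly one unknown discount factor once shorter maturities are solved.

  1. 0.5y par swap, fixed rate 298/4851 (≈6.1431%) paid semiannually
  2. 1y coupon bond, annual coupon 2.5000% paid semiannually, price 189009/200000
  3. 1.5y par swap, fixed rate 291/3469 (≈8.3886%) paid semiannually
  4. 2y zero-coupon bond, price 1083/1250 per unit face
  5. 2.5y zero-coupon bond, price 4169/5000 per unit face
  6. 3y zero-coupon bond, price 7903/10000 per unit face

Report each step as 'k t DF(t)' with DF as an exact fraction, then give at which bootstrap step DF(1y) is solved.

1 1/2 4851/5000
2 1 4607/5000
3 3/2 2209/2500
4 2 1083/1250
5 5/2 4169/5000
6 3 7903/10000
DF(1y) is solved at step 2

step 1 [0.5y] swap r/2=149/4851: DF=(1 − 149/4851·(0))/(1+149/4851) = 4851/5000 ≈ 0.970200
step 2 [1y] bond c/2=1/80: DF=(189009/200000 − 1/80·(0.970200))/(1+1/80) = 4607/5000 ≈ 0.921400
step 3 [1.5y] swap r/2=291/6938: DF=(1 − 291/6938·(0.970200+0.921400))/(1+291/6938) = 2209/2500 ≈ 0.883600
step 4 [2y] zero: DF = P = 1083/1250 ≈ 0.866400
step 5 [2.5y] zero: DF = P = 4169/5000 ≈ 0.833800
step 6 [3y] zero: DF = P = 7903/10000 ≈ 0.790300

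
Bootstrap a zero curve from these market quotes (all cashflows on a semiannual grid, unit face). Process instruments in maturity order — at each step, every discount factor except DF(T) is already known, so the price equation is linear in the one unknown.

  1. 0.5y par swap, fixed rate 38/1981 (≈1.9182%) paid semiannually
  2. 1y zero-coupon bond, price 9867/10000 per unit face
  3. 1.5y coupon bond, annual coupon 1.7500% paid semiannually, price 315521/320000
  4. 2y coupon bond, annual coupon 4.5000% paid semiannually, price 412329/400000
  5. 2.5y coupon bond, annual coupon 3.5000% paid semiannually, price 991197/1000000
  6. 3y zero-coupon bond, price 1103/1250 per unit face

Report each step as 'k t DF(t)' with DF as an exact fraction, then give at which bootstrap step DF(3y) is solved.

1 1/2 1981/2000
2 1 9867/10000
3 3/2 9603/10000
4 2 1887/2000
5 5/2 4537/5000
6 3 1103/1250
DF(3y) is solved at step 6

step 1 [0.5y] swap r/2=19/1981: DF=(1 − 19/1981·(0))/(1+19/1981) = 1981/2000 ≈ 0.990500
step 2 [1y] zero: DF = P = 9867/10000 ≈ 0.986700
step 3 [1.5y] bond c/2=7/800: DF=(315521/320000 − 7/800·(0.990500+0.986700))/(1+7/800) = 9603/10000 ≈ 0.960300
step 4 [2y] bond c/2=9/400: DF=(412329/400000 − 9/400·(0.990500+0.986700+0.960300))/(1+9/400) = 1887/2000 ≈ 0.943500
step 5 [2.5y] bond c/2=7/400: DF=(991197/1000000 − 7/400·(0.990500+0.986700+0.960300+0.943500))/(1+7/400) = 4537/5000 ≈ 0.907400
step 6 [3y] zero: DF = P = 1103/1250 ≈ 0.882400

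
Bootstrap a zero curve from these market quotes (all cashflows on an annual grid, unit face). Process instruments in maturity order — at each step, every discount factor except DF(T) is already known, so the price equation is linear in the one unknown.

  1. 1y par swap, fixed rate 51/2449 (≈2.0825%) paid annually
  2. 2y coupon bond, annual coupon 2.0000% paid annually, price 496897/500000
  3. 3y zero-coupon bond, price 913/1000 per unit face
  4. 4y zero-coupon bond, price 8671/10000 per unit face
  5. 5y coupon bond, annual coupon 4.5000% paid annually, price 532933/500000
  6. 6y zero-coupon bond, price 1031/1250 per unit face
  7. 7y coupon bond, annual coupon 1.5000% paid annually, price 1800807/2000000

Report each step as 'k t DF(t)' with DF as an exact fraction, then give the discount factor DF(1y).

step 1 [1y] swap r/1=51/2449: DF=(1 − 51/2449·(0))/(1+51/2449) = 2449/2500 ≈ 0.979600
step 2 [2y] bond c/1=1/50: DF=(496897/500000 − 1/50·(0.979600))/(1+1/50) = 9551/10000 ≈ 0.955100
step 3 [3y] zero: DF = P = 913/1000 ≈ 0.913000
step 4 [4y] zero: DF = P = 8671/10000 ≈ 0.867100
step 5 [5y] bond c/1=9/200: DF=(532933/500000 − 9/200·(0.979600+0.955100+0.913000+0.867100))/(1+9/200) = 43/50 ≈ 0.860000
step 6 [6y] zero: DF = P = 1031/1250 ≈ 0.824800
step 7 [7y] bond c/1=3/200: DF=(1800807/2000000 − 3/200·(0.979600+0.955100+0.913000+0.867100+0.860000+0.824800))/(1+3/200) = 8073/10000 ≈ 0.807300

1 1 2449/2500
2 2 9551/10000
3 3 913/1000
4 4 8671/10000
5 5 43/50
6 6 1031/1250
7 7 8073/10000
DF(1y) = 2449/2500 ≈ 0.979600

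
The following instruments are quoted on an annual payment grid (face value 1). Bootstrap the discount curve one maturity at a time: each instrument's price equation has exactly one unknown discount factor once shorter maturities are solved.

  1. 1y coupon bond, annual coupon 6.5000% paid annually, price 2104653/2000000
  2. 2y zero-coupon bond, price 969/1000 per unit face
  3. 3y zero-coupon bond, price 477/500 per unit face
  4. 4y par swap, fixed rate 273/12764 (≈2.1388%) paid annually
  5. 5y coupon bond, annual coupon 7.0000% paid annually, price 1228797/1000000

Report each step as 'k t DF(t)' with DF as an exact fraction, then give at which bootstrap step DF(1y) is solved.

1 1 9881/10000
2 2 969/1000
3 3 477/500
4 4 9181/10000
5 5 8979/10000
DF(1y) is solved at step 1

step 1 [1y] bond c/1=13/200: DF=(2104653/2000000 − 13/200·(0))/(1+13/200) = 9881/10000 ≈ 0.988100
step 2 [2y] zero: DF = P = 969/1000 ≈ 0.969000
step 3 [3y] zero: DF = P = 477/500 ≈ 0.954000
step 4 [4y] swap r/1=273/12764: DF=(1 − 273/12764·(0.988100+0.969000+0.954000))/(1+273/12764) = 9181/10000 ≈ 0.918100
step 5 [5y] bond c/1=7/100: DF=(1228797/1000000 − 7/100·(0.988100+0.969000+0.954000+0.918100))/(1+7/100) = 8979/10000 ≈ 0.897900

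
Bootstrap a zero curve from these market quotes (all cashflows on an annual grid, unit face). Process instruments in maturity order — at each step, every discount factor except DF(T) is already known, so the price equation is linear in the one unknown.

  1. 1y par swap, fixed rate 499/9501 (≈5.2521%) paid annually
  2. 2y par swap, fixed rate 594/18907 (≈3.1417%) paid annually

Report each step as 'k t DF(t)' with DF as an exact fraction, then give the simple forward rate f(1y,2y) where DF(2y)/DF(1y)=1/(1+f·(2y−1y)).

step 1 [1y] swap r/1=499/9501: DF=(1 − 499/9501·(0))/(1+499/9501) = 9501/10000 ≈ 0.950100
step 2 [2y] swap r/1=594/18907: DF=(1 − 594/18907·(0.950100))/(1+594/18907) = 4703/5000 ≈ 0.940600

1 1 9501/10000
2 2 4703/5000
f(1y,2y) = ((9501/10000)/(4703/5000) − 1)/(1) = 95/9406 ≈ 1.0100%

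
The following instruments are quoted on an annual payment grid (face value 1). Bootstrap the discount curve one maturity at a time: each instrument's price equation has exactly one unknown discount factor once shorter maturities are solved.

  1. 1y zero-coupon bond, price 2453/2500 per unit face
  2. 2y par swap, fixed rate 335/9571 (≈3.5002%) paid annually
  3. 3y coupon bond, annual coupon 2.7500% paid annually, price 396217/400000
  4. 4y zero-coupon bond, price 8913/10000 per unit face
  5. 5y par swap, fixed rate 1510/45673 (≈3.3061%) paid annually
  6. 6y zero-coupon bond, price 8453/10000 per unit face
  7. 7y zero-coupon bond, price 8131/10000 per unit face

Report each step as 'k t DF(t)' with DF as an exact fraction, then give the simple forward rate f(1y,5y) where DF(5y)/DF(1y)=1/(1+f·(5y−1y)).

step 1 [1y] zero: DF = P = 2453/2500 ≈ 0.981200
step 2 [2y] swap r/1=335/9571: DF=(1 − 335/9571·(0.981200))/(1+335/9571) = 933/1000 ≈ 0.933000
step 3 [3y] bond c/1=11/400: DF=(396217/400000 − 11/400·(0.981200+0.933000))/(1+11/400) = 1141/1250 ≈ 0.912800
step 4 [4y] zero: DF = P = 8913/10000 ≈ 0.891300
step 5 [5y] swap r/1=1510/45673: DF=(1 − 1510/45673·(0.981200+0.933000+0.912800+0.891300))/(1+1510/45673) = 849/1000 ≈ 0.849000
step 6 [6y] zero: DF = P = 8453/10000 ≈ 0.845300
step 7 [7y] zero: DF = P = 8131/10000 ≈ 0.813100

1 1 2453/2500
2 2 933/1000
3 3 1141/1250
4 4 8913/10000
5 5 849/1000
6 6 8453/10000
7 7 8131/10000
f(1y,5y) = ((2453/2500)/(849/1000) − 1)/(4) = 661/16980 ≈ 3.8928%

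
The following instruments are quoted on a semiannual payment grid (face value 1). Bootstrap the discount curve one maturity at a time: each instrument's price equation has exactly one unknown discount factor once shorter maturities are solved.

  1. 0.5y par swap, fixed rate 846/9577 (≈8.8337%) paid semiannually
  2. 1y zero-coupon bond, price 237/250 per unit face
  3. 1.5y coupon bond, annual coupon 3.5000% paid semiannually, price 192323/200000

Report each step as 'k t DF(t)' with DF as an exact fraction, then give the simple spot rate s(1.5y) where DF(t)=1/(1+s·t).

step 1 [0.5y] swap r/2=423/9577: DF=(1 − 423/9577·(0))/(1+423/9577) = 9577/10000 ≈ 0.957700
step 2 [1y] zero: DF = P = 237/250 ≈ 0.948000
step 3 [1.5y] bond c/2=7/400: DF=(192323/200000 − 7/400·(0.957700+0.948000))/(1+7/400) = 9123/10000 ≈ 0.912300

1 1/2 9577/10000
2 1 237/250
3 3/2 9123/10000
s(1.5y) = (1/(9123/10000) − 1)/(3/2) = 1754/27369 ≈ 6.4087%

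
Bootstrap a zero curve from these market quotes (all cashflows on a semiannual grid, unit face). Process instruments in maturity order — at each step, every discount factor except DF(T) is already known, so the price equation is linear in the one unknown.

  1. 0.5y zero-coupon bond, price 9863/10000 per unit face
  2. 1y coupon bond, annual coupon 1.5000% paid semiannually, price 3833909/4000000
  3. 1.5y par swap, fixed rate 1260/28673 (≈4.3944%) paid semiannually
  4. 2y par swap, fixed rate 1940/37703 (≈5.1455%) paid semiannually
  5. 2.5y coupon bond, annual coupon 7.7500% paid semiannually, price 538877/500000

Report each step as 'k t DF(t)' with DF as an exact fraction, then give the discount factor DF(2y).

step 1 [0.5y] zero: DF = P = 9863/10000 ≈ 0.986300
step 2 [1y] bond c/2=3/400: DF=(3833909/4000000 − 3/400·(0.986300))/(1+3/400) = 118/125 ≈ 0.944000
step 3 [1.5y] swap r/2=630/28673: DF=(1 − 630/28673·(0.986300+0.944000))/(1+630/28673) = 937/1000 ≈ 0.937000
step 4 [2y] swap r/2=970/37703: DF=(1 − 970/37703·(0.986300+0.944000+0.937000))/(1+970/37703) = 903/1000 ≈ 0.903000
step 5 [2.5y] bond c/2=31/800: DF=(538877/500000 − 31/800·(0.986300+0.944000+0.937000+0.903000))/(1+31/800) = 8969/10000 ≈ 0.896900

1 1/2 9863/10000
2 1 118/125
3 3/2 937/1000
4 2 903/1000
5 5/2 8969/10000
DF(2y) = 903/1000 ≈ 0.903000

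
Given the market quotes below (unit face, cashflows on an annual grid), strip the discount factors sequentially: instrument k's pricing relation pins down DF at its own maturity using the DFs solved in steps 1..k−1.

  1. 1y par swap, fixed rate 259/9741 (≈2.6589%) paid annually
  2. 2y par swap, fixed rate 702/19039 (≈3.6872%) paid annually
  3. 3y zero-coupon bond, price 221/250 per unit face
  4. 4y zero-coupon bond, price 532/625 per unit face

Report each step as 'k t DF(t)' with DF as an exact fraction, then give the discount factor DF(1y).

step 1 [1y] swap r/1=259/9741: DF=(1 − 259/9741·(0))/(1+259/9741) = 9741/10000 ≈ 0.974100
step 2 [2y] swap r/1=702/19039: DF=(1 − 702/19039·(0.974100))/(1+702/19039) = 4649/5000 ≈ 0.929800
step 3 [3y] zero: DF = P = 221/250 ≈ 0.884000
step 4 [4y] zero: DF = P = 532/625 ≈ 0.851200

1 1 9741/10000
2 2 4649/5000
3 3 221/250
4 4 532/625
DF(1y) = 9741/10000 ≈ 0.974100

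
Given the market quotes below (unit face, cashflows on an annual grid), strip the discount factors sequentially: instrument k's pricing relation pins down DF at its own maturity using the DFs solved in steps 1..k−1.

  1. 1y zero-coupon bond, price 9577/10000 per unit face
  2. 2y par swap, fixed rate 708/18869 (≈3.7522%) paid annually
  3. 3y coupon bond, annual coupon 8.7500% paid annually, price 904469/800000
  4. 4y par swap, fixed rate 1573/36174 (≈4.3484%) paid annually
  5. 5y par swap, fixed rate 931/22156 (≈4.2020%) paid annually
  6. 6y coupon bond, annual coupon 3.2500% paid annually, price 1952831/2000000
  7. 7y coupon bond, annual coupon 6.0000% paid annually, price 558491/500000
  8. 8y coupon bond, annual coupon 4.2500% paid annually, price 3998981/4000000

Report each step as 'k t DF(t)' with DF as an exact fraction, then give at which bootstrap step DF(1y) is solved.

step 1 [1y] zero: DF = P = 9577/10000 ≈ 0.957700
step 2 [2y] swap r/1=708/18869: DF=(1 − 708/18869·(0.957700))/(1+708/18869) = 2323/2500 ≈ 0.929200
step 3 [3y] bond c/1=7/80: DF=(904469/800000 − 7/80·(0.957700+0.929200))/(1+7/80) = 4439/5000 ≈ 0.887800
step 4 [4y] swap r/1=1573/36174: DF=(1 − 1573/36174·(0.957700+0.929200+0.887800))/(1+1573/36174) = 8427/10000 ≈ 0.842700
step 5 [5y] swap r/1=931/22156: DF=(1 − 931/22156·(0.957700+0.929200+0.887800+0.842700))/(1+931/22156) = 4069/5000 ≈ 0.813800
step 6 [6y] bond c/1=13/400: DF=(1952831/2000000 − 13/400·(0.957700+0.929200+0.887800+0.842700+0.813800))/(1+13/400) = 4031/5000 ≈ 0.806200
step 7 [7y] bond c/1=3/50: DF=(558491/500000 − 3/50·(0.957700+0.929200+0.887800+0.842700+0.813800+0.806200))/(1+3/50) = 7573/10000 ≈ 0.757300
step 8 [8y] bond c/1=17/400: DF=(3998981/4000000 − 17/400·(0.957700+0.929200+0.887800+0.842700+0.813800+0.806200+0.757300))/(1+17/400) = 3573/5000 ≈ 0.714600

1 1 9577/10000
2 2 2323/2500
3 3 4439/5000
4 4 8427/10000
5 5 4069/5000
6 6 4031/5000
7 7 7573/10000
8 8 3573/5000
DF(1y) is solved at step 1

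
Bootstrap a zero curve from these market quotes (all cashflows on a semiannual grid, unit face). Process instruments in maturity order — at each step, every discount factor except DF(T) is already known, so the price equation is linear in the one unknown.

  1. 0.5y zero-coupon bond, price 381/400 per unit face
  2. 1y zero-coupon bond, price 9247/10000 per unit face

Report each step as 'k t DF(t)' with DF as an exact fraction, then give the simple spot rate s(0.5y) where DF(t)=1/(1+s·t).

1 1/2 381/400
2 1 9247/10000
s(0.5y) = (1/(381/400) − 1)/(1/2) = 38/381 ≈ 9.9738%

step 1 [0.5y] zero: DF = P = 381/400 ≈ 0.952500
step 2 [1y] zero: DF = P = 9247/10000 ≈ 0.924700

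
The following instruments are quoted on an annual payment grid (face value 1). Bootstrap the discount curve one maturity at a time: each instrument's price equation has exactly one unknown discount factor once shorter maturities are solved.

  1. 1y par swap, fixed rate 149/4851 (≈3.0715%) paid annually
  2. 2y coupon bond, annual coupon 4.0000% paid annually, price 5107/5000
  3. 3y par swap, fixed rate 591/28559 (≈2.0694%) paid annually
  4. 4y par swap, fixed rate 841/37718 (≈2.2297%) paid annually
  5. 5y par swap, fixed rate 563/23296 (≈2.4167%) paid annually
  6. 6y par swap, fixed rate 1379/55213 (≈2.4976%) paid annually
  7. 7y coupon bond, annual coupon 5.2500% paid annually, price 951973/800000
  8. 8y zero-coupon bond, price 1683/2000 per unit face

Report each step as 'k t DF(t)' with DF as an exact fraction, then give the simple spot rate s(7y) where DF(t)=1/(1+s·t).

1 1 4851/5000
2 2 1181/1250
3 3 9409/10000
4 4 9159/10000
5 5 4437/5000
6 6 8621/10000
7 7 1069/1250
8 8 1683/2000
s(7y) = (1/(1069/1250) − 1)/(7) = 181/7483 ≈ 2.4188%

step 1 [1y] swap r/1=149/4851: DF=(1 − 149/4851·(0))/(1+149/4851) = 4851/5000 ≈ 0.970200
step 2 [2y] bond c/1=1/25: DF=(5107/5000 − 1/25·(0.970200))/(1+1/25) = 1181/1250 ≈ 0.944800
step 3 [3y] swap r/1=591/28559: DF=(1 − 591/28559·(0.970200+0.944800))/(1+591/28559) = 9409/10000 ≈ 0.940900
step 4 [4y] swap r/1=841/37718: DF=(1 − 841/37718·(0.970200+0.944800+0.940900))/(1+841/37718) = 9159/10000 ≈ 0.915900
step 5 [5y] swap r/1=563/23296: DF=(1 − 563/23296·(0.970200+0.944800+0.940900+0.915900))/(1+563/23296) = 4437/5000 ≈ 0.887400
step 6 [6y] swap r/1=1379/55213: DF=(1 − 1379/55213·(0.970200+0.944800+0.940900+0.915900+0.887400))/(1+1379/55213) = 8621/10000 ≈ 0.862100
step 7 [7y] bond c/1=21/400: DF=(951973/800000 − 21/400·(0.970200+0.944800+0.940900+0.915900+0.887400+0.862100))/(1+21/400) = 1069/1250 ≈ 0.855200
step 8 [8y] zero: DF = P = 1683/2000 ≈ 0.841500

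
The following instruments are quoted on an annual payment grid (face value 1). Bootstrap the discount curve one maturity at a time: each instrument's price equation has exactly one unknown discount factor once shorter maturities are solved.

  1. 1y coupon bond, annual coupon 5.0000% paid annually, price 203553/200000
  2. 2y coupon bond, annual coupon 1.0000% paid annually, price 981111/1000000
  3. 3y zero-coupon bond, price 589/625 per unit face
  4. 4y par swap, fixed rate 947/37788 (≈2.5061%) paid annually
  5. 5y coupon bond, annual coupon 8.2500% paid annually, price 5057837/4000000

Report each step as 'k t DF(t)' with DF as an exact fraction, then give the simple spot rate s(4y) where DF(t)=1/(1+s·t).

1 1 9693/10000
2 2 4809/5000
3 3 589/625
4 4 9053/10000
5 5 8801/10000
s(4y) = (1/(9053/10000) − 1)/(4) = 947/36212 ≈ 2.6152%

step 1 [1y] bond c/1=1/20: DF=(203553/200000 − 1/20·(0))/(1+1/20) = 9693/10000 ≈ 0.969300
step 2 [2y] bond c/1=1/100: DF=(981111/1000000 − 1/100·(0.969300))/(1+1/100) = 4809/5000 ≈ 0.961800
step 3 [3y] zero: DF = P = 589/625 ≈ 0.942400
step 4 [4y] swap r/1=947/37788: DF=(1 − 947/37788·(0.969300+0.961800+0.942400))/(1+947/37788) = 9053/10000 ≈ 0.905300
step 5 [5y] bond c/1=33/400: DF=(5057837/4000000 − 33/400·(0.969300+0.961800+0.942400+0.905300))/(1+33/400) = 8801/10000 ≈ 0.880100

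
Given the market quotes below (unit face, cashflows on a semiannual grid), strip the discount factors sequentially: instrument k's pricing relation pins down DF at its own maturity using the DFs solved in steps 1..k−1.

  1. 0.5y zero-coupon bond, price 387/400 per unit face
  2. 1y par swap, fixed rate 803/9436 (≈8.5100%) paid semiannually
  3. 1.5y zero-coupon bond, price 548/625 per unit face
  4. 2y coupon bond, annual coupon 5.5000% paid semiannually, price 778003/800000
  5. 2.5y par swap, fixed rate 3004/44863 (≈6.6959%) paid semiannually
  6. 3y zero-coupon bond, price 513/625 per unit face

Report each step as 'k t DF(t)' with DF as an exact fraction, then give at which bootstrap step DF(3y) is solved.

1 1/2 387/400
2 1 9197/10000
3 3/2 548/625
4 2 349/400
5 5/2 4249/5000
6 3 513/625
DF(3y) is solved at step 6

step 1 [0.5y] zero: DF = P = 387/400 ≈ 0.967500
step 2 [1y] swap r/2=803/18872: DF=(1 − 803/18872·(0.967500))/(1+803/18872) = 9197/10000 ≈ 0.919700
step 3 [1.5y] zero: DF = P = 548/625 ≈ 0.876800
step 4 [2y] bond c/2=11/400: DF=(778003/800000 − 11/400·(0.967500+0.919700+0.876800))/(1+11/400) = 349/400 ≈ 0.872500
step 5 [2.5y] swap r/2=1502/44863: DF=(1 − 1502/44863·(0.967500+0.919700+0.876800+0.872500))/(1+1502/44863) = 4249/5000 ≈ 0.849800
step 6 [3y] zero: DF = P = 513/625 ≈ 0.820800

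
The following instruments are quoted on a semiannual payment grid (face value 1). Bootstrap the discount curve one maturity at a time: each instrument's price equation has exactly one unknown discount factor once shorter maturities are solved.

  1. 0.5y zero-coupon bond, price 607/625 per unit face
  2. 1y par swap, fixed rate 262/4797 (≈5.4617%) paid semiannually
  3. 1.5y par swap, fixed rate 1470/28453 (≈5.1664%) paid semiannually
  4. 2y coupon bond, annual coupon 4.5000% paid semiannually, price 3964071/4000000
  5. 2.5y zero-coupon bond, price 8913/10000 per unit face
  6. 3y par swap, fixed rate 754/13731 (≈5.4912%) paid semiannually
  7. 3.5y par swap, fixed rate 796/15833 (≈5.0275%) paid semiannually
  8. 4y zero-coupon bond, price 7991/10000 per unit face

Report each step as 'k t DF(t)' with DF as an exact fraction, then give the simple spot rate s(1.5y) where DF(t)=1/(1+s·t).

1 1/2 607/625
2 1 2369/2500
3 3/2 1853/2000
4 2 4533/5000
5 5/2 8913/10000
6 3 2123/2500
7 7/2 1051/1250
8 4 7991/10000
s(1.5y) = (1/(1853/2000) − 1)/(3/2) = 98/1853 ≈ 5.2887%

step 1 [0.5y] zero: DF = P = 607/625 ≈ 0.971200
step 2 [1y] swap r/2=131/4797: DF=(1 − 131/4797·(0.971200))/(1+131/4797) = 2369/2500 ≈ 0.947600
step 3 [1.5y] swap r/2=735/28453: DF=(1 − 735/28453·(0.971200+0.947600))/(1+735/28453) = 1853/2000 ≈ 0.926500
step 4 [2y] bond c/2=9/400: DF=(3964071/4000000 − 9/400·(0.971200+0.947600+0.926500))/(1+9/400) = 4533/5000 ≈ 0.906600
step 5 [2.5y] zero: DF = P = 8913/10000 ≈ 0.891300
step 6 [3y] swap r/2=377/13731: DF=(1 − 377/13731·(0.971200+0.947600+0.926500+0.906600+0.891300))/(1+377/13731) = 2123/2500 ≈ 0.849200
step 7 [3.5y] swap r/2=398/15833: DF=(1 − 398/15833·(0.971200+0.947600+0.926500+0.906600+0.891300+0.849200))/(1+398/15833) = 1051/1250 ≈ 0.840800
step 8 [4y] zero: DF = P = 7991/10000 ≈ 0.799100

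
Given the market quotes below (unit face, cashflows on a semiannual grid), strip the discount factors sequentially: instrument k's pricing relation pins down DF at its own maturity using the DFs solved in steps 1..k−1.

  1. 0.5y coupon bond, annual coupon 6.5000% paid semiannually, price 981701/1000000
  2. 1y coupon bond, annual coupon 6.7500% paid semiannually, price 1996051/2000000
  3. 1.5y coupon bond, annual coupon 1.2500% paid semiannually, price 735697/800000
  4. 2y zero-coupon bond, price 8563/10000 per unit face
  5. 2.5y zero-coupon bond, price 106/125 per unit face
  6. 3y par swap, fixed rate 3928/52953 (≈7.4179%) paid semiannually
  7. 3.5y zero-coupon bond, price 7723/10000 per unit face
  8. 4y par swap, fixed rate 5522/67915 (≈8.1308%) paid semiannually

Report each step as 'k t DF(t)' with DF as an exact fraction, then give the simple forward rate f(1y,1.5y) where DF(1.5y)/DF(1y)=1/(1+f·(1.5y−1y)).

step 1 [0.5y] bond c/2=13/400: DF=(981701/1000000 − 13/400·(0))/(1+13/400) = 2377/2500 ≈ 0.950800
step 2 [1y] bond c/2=27/800: DF=(1996051/2000000 − 27/800·(0.950800))/(1+27/800) = 584/625 ≈ 0.934400
step 3 [1.5y] bond c/2=1/160: DF=(735697/800000 − 1/160·(0.950800+0.934400))/(1+1/160) = 4511/5000 ≈ 0.902200
step 4 [2y] zero: DF = P = 8563/10000 ≈ 0.856300
step 5 [2.5y] zero: DF = P = 106/125 ≈ 0.848000
step 6 [3y] swap r/2=1964/52953: DF=(1 − 1964/52953·(0.950800+0.934400+0.902200+0.856300+0.848000))/(1+1964/52953) = 2009/2500 ≈ 0.803600
step 7 [3.5y] zero: DF = P = 7723/10000 ≈ 0.772300
step 8 [4y] swap r/2=2761/67915: DF=(1 − 2761/67915·(0.950800+0.934400+0.902200+0.856300+0.848000+0.803600+0.772300))/(1+2761/67915) = 7239/10000 ≈ 0.723900

1 1/2 2377/2500
2 1 584/625
3 3/2 4511/5000
4 2 8563/10000
5 5/2 106/125
6 3 2009/2500
7 7/2 7723/10000
8 4 7239/10000
f(1y,1.5y) = ((584/625)/(4511/5000) − 1)/(1/2) = 322/4511 ≈ 7.1381%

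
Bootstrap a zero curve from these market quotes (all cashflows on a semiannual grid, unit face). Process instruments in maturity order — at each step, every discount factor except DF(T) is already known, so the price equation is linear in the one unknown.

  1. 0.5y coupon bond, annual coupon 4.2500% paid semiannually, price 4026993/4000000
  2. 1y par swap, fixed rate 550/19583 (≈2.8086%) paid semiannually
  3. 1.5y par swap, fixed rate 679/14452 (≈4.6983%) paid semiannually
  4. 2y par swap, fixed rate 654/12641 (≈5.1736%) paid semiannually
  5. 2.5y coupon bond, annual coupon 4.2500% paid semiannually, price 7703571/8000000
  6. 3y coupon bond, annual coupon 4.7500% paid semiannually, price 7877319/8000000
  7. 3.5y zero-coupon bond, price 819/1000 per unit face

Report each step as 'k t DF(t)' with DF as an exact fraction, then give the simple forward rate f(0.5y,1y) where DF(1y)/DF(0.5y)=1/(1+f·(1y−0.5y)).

1 1/2 4929/5000
2 1 389/400
3 3/2 9321/10000
4 2 9019/10000
5 5/2 108/125
6 3 4269/5000
7 7/2 819/1000
f(0.5y,1y) = ((4929/5000)/(389/400) − 1)/(1/2) = 266/9725 ≈ 2.7352%

step 1 [0.5y] bond c/2=17/800: DF=(4026993/4000000 − 17/800·(0))/(1+17/800) = 4929/5000 ≈ 0.985800
step 2 [1y] swap r/2=275/19583: DF=(1 − 275/19583·(0.985800))/(1+275/19583) = 389/400 ≈ 0.972500
step 3 [1.5y] swap r/2=679/28904: DF=(1 − 679/28904·(0.985800+0.972500))/(1+679/28904) = 9321/10000 ≈ 0.932100
step 4 [2y] swap r/2=327/12641: DF=(1 − 327/12641·(0.985800+0.972500+0.932100))/(1+327/12641) = 9019/10000 ≈ 0.901900
step 5 [2.5y] bond c/2=17/800: DF=(7703571/8000000 − 17/800·(0.985800+0.972500+0.932100+0.901900))/(1+17/800) = 108/125 ≈ 0.864000
step 6 [3y] bond c/2=19/800: DF=(7877319/8000000 − 19/800·(0.985800+0.972500+0.932100+0.901900+0.864000))/(1+19/800) = 4269/5000 ≈ 0.853800
step 7 [3.5y] zero: DF = P = 819/1000 ≈ 0.819000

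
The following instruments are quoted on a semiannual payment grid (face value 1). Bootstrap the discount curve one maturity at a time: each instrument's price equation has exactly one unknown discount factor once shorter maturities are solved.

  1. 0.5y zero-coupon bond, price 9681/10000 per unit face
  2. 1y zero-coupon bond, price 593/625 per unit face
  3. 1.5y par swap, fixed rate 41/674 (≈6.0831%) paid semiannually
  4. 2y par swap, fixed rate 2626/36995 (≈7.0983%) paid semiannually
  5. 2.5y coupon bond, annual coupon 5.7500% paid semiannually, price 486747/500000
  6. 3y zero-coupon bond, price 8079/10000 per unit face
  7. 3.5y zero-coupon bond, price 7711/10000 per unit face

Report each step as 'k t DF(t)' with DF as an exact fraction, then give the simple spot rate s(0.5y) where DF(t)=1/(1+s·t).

step 1 [0.5y] zero: DF = P = 9681/10000 ≈ 0.968100
step 2 [1y] zero: DF = P = 593/625 ≈ 0.948800
step 3 [1.5y] swap r/2=41/1348: DF=(1 − 41/1348·(0.968100+0.948800))/(1+41/1348) = 9139/10000 ≈ 0.913900
step 4 [2y] swap r/2=1313/36995: DF=(1 − 1313/36995·(0.968100+0.948800+0.913900))/(1+1313/36995) = 8687/10000 ≈ 0.868700
step 5 [2.5y] bond c/2=23/800: DF=(486747/500000 − 23/800·(0.968100+0.948800+0.913900+0.868700))/(1+23/800) = 8429/10000 ≈ 0.842900
step 6 [3y] zero: DF = P = 8079/10000 ≈ 0.807900
step 7 [3.5y] zero: DF = P = 7711/10000 ≈ 0.771100

1 1/2 9681/10000
2 1 593/625
3 3/2 9139/10000
4 2 8687/10000
5 5/2 8429/10000
6 3 8079/10000
7 7/2 7711/10000
s(0.5y) = (1/(9681/10000) − 1)/(1/2) = 638/9681 ≈ 6.5902%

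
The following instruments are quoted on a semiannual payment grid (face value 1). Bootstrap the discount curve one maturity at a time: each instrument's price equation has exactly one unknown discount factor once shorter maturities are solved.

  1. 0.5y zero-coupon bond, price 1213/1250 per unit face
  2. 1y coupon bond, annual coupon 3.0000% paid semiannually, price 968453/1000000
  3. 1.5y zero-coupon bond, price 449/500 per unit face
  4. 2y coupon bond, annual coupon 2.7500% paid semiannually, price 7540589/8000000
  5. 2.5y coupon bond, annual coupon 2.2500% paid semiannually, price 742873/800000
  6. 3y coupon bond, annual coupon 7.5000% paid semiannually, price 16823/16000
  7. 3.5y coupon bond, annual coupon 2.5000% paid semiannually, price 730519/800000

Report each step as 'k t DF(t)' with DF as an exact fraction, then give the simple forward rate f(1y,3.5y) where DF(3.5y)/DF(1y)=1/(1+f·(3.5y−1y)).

step 1 [0.5y] zero: DF = P = 1213/1250 ≈ 0.970400
step 2 [1y] bond c/2=3/200: DF=(968453/1000000 − 3/200·(0.970400))/(1+3/200) = 4699/5000 ≈ 0.939800
step 3 [1.5y] zero: DF = P = 449/500 ≈ 0.898000
step 4 [2y] bond c/2=11/800: DF=(7540589/8000000 − 11/800·(0.970400+0.939800+0.898000))/(1+11/800) = 8917/10000 ≈ 0.891700
step 5 [2.5y] bond c/2=9/800: DF=(742873/800000 − 9/800·(0.970400+0.939800+0.898000+0.891700))/(1+9/800) = 8771/10000 ≈ 0.877100
step 6 [3y] bond c/2=3/80: DF=(16823/16000 − 3/80·(0.970400+0.939800+0.898000+0.891700+0.877100))/(1+3/80) = 106/125 ≈ 0.848000
step 7 [3.5y] bond c/2=1/80: DF=(730519/800000 − 1/80·(0.970400+0.939800+0.898000+0.891700+0.877100+0.848000))/(1+1/80) = 8349/10000 ≈ 0.834900

1 1/2 1213/1250
2 1 4699/5000
3 3/2 449/500
4 2 8917/10000
5 5/2 8771/10000
6 3 106/125
7 7/2 8349/10000
f(1y,3.5y) = ((4699/5000)/(8349/10000) − 1)/(5/2) = 2098/41745 ≈ 5.0258%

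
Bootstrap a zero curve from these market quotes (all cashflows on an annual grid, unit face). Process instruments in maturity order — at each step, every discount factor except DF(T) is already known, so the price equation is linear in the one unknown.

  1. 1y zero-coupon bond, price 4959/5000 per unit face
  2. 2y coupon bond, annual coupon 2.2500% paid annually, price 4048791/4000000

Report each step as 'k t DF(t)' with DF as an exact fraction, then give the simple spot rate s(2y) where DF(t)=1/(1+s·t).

1 1 4959/5000
2 2 9681/10000
s(2y) = (1/(9681/10000) − 1)/(2) = 319/19362 ≈ 1.6476%

step 1 [1y] zero: DF = P = 4959/5000 ≈ 0.991800
step 2 [2y] bond c/1=9/400: DF=(4048791/4000000 − 9/400·(0.991800))/(1+9/400) = 9681/10000 ≈ 0.968100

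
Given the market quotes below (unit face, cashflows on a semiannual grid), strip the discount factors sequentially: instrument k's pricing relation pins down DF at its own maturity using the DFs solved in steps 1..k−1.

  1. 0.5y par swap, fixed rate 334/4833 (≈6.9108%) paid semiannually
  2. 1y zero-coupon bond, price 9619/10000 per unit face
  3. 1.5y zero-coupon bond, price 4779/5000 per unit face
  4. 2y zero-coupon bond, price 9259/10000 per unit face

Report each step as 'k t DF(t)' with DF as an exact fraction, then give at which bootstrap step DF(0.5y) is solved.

1 1/2 4833/5000
2 1 9619/10000
3 3/2 4779/5000
4 2 9259/10000
DF(0.5y) is solved at step 1

step 1 [0.5y] swap r/2=167/4833: DF=(1 − 167/4833·(0))/(1+167/4833) = 4833/5000 ≈ 0.966600
step 2 [1y] zero: DF = P = 9619/10000 ≈ 0.961900
step 3 [1.5y] zero: DF = P = 4779/5000 ≈ 0.955800
step 4 [2y] zero: DF = P = 9259/10000 ≈ 0.925900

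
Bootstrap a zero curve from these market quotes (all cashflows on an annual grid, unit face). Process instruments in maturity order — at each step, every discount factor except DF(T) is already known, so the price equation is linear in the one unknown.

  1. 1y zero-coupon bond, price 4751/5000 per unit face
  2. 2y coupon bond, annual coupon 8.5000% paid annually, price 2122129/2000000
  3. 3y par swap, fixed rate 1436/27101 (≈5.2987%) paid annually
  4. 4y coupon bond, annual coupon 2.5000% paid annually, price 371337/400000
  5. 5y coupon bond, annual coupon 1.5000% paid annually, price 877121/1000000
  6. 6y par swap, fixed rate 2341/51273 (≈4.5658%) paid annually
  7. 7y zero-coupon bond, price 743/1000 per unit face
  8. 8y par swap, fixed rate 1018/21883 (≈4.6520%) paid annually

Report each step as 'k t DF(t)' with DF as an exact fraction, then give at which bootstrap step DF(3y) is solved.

step 1 [1y] zero: DF = P = 4751/5000 ≈ 0.950200
step 2 [2y] bond c/1=17/200: DF=(2122129/2000000 − 17/200·(0.950200))/(1+17/200) = 1807/2000 ≈ 0.903500
step 3 [3y] swap r/1=1436/27101: DF=(1 − 1436/27101·(0.950200+0.903500))/(1+1436/27101) = 2141/2500 ≈ 0.856400
step 4 [4y] bond c/1=1/40: DF=(371337/400000 − 1/40·(0.950200+0.903500+0.856400))/(1+1/40) = 2099/2500 ≈ 0.839600
step 5 [5y] bond c/1=3/200: DF=(877121/1000000 − 3/200·(0.950200+0.903500+0.856400+0.839600))/(1+3/200) = 8117/10000 ≈ 0.811700
step 6 [6y] swap r/1=2341/51273: DF=(1 − 2341/51273·(0.950200+0.903500+0.856400+0.839600+0.811700))/(1+2341/51273) = 7659/10000 ≈ 0.765900
step 7 [7y] zero: DF = P = 743/1000 ≈ 0.743000
step 8 [8y] swap r/1=1018/21883: DF=(1 − 1018/21883·(0.950200+0.903500+0.856400+0.839600+0.811700+0.765900+0.743000))/(1+1018/21883) = 3473/5000 ≈ 0.694600

1 1 4751/5000
2 2 1807/2000
3 3 2141/2500
4 4 2099/2500
5 5 8117/10000
6 6 7659/10000
7 7 743/1000
8 8 3473/5000
DF(3y) is solved at step 3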